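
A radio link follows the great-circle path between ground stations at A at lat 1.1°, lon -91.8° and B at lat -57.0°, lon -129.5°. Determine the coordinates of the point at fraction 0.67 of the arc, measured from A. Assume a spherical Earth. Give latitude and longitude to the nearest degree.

≈ lat -39°, lon -111°

Convert each endpoint to a unit vector on the sphere (x = cos φ cos λ, y = cos φ sin λ, z = sin φ).
The central angle between the endpoints is δ = arccos(p₁·p₂) ≈ 1.143 rad (65.5°).
Interpolate at f = 0.67 with slerp weights a = sin((1−f)δ)/sin δ ≈ 0.405, b = sin(fδ)/sin δ ≈ 0.762.
p = a·p₁ + b·p₂ ≈ (-0.277, -0.725, -0.631); φ = arcsin(p_z) ≈ -39.13°, λ = atan2(p_y, p_x) ≈ -110.89°.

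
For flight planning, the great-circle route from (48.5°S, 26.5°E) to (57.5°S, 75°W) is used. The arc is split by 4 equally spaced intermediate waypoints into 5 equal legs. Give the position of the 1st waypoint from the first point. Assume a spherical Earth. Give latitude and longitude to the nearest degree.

Convert each endpoint to a unit vector on the sphere (x = cos φ cos λ, y = cos φ sin λ, z = sin φ).
The central angle between the endpoints is δ = arccos(p₁·p₂) ≈ 0.976 rad (55.9°).
Interpolate at f = 1/5 with slerp weights a = sin((1−f)δ)/sin δ ≈ 0.850, b = sin(fδ)/sin δ ≈ 0.234.
p = a·p₁ + b·p₂ ≈ (0.536, 0.130, -0.834); φ = arcsin(p_z) ≈ -56.50°, λ = atan2(p_y, p_x) ≈ 13.59°.

≈ (57°S, 14°E)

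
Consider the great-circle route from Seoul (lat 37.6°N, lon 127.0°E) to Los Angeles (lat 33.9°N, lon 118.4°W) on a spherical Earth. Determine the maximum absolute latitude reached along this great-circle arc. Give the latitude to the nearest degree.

≈ 53°N

The great circle lies in the plane with unit normal n̂ = (p₁ × p₂)/|p₁ × p₂|.
Here n̂_z ≈ +0.599; the vertex latitude is φ_max = arccos|n̂_z| ≈ 53.2°.
Check via Clairaut: cos φ_max = |cos φ₁| · sin C = cos(37.6°)·sin(49.1°) ≈ 0.599, again giving ≈ 53.2°.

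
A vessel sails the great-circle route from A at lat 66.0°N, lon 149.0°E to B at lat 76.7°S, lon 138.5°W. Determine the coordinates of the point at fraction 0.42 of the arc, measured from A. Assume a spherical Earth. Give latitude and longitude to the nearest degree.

The haversine formula gives a central angle δ ≈ 2.608 rad (149.4°) between the endpoints.
Interpolate at f = 0.42 with slerp weights a = sin((1−f)δ)/sin δ ≈ 1.962, b = sin(fδ)/sin δ ≈ 1.747.
p = a·p₁ + b·p₂ ≈ (-0.985, 0.145, 0.092); φ = arcsin(p_z) ≈ 5.28°, λ = atan2(p_y, p_x) ≈ 171.65°.

≈ lat 5°N, lon 172°E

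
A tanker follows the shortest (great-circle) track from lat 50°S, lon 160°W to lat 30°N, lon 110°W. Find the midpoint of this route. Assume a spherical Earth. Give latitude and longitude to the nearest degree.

≈ lat 11°S, lon 131°W

Write both endpoints as unit vectors p₁, p₂ with components (cos φ cos λ, cos φ sin λ, sin φ).
The central angle between the endpoints is δ = arccos(p₁·p₂) ≈ 1.596 rad (91.4°).
Interpolate at f = 1/2 with slerp weights a = sin((1−f)δ)/sin δ ≈ 0.716, b = sin(fδ)/sin δ ≈ 0.716.
p = a·p₁ + b·p₂ ≈ (-0.645, -0.740, -0.191); φ = arcsin(p_z) ≈ -10.98°, λ = atan2(p_y, p_x) ≈ -131.05°.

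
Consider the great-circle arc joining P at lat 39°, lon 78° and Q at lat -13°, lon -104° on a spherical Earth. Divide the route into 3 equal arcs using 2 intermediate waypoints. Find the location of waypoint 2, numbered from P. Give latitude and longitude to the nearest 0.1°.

≈ lat 38.2°, lon -107.5°

From cos δ = sin φ₁ sin φ₂ + cos φ₁ cos φ₂ cos Δλ, the central angle is δ ≈ 2.687 rad (153.9°).
Interpolate at f = 2/3 with slerp weights a = sin((1−f)δ)/sin δ ≈ 1.777, b = sin(fδ)/sin δ ≈ 2.221.
p = a·p₁ + b·p₂ ≈ (-0.236, -0.749, 0.619); φ = arcsin(p_z) ≈ 38.21°, λ = atan2(p_y, p_x) ≈ -107.52°.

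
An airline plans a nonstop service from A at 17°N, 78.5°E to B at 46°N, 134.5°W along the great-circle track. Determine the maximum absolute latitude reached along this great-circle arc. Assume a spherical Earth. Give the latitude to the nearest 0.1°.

≈ 67.3°N

The great circle lies in the plane with unit normal n̂ = (p₁ × p₂)/|p₁ × p₂|.
Here n̂_z ≈ +0.386; the vertex latitude is φ_max = arccos|n̂_z| ≈ 67.3°.
Check via Clairaut: cos φ_max = |cos φ₁| · sin C = cos(17.0°)·sin(23.8°) ≈ 0.386, again giving ≈ 67.3°.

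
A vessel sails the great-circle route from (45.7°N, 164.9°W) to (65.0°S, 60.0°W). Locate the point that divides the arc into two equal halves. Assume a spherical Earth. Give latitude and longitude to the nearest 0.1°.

Write both endpoints as unit vectors p₁, p₂ with components (cos φ cos λ, cos φ sin λ, sin φ).
The central angle between the endpoints is δ = arccos(p₁·p₂) ≈ 2.381 rad (136.4°).
Interpolate at f = 1/2 with slerp weights a = sin((1−f)δ)/sin δ ≈ 1.347, b = sin(fδ)/sin δ ≈ 1.347.
p = a·p₁ + b·p₂ ≈ (-0.624, -0.738, -0.257); φ = arcsin(p_z) ≈ -14.88°, λ = atan2(p_y, p_x) ≈ -130.20°.

≈ (14.9°S, 130.2°W)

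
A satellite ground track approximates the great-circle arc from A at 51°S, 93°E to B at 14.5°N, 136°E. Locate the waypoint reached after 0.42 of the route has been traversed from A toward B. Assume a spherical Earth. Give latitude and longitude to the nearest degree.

The haversine formula gives a central angle δ ≈ 1.317 rad (75.5°) between the endpoints.
Interpolate at f = 0.42 with slerp weights a = sin((1−f)δ)/sin δ ≈ 0.715, b = sin(fδ)/sin δ ≈ 0.543.
p = a·p₁ + b·p₂ ≈ (-0.402, 0.814, -0.419); φ = arcsin(p_z) ≈ -24.80°, λ = atan2(p_y, p_x) ≈ 116.25°.

≈ 25°S, 116°E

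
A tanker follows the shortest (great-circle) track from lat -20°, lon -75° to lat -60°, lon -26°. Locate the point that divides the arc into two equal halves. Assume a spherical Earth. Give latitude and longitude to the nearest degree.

Write both endpoints as unit vectors p₁, p₂ with components (cos φ cos λ, cos φ sin λ, sin φ).
The central angle between the endpoints is δ = arccos(p₁·p₂) ≈ 0.922 rad (52.8°).
Interpolate at f = 1/2 with slerp weights a = sin((1−f)δ)/sin δ ≈ 0.558, b = sin(fδ)/sin δ ≈ 0.558.
p = a·p₁ + b·p₂ ≈ (0.387, -0.629, -0.674); φ = arcsin(p_z) ≈ -42.41°, λ = atan2(p_y, p_x) ≈ -58.42°.

≈ lat -42°, lon -58°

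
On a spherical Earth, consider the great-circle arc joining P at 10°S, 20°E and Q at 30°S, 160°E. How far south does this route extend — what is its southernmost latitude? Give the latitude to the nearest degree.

The great circle lies in the plane with unit normal n̂ = (p₁ × p₂)/|p₁ × p₂|.
Here n̂_z ≈ +0.665; the vertex latitude is φ_max = arccos|n̂_z| ≈ 48.3°.

≈ 48°S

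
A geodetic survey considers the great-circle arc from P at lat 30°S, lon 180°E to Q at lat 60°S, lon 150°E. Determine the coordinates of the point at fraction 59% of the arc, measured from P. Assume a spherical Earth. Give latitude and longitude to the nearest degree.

≈ lat 49°S, lon 167°E

Convert each endpoint to a unit vector on the sphere (x = cos φ cos λ, y = cos φ sin λ, z = sin φ).
The central angle between the endpoints is δ = arccos(p₁·p₂) ≈ 0.630 rad (36.1°).
Interpolate at f = 0.59 with slerp weights a = sin((1−f)δ)/sin δ ≈ 0.434, b = sin(fδ)/sin δ ≈ 0.616.
p = a·p₁ + b·p₂ ≈ (-0.642, 0.154, -0.751); φ = arcsin(p_z) ≈ -48.65°, λ = atan2(p_y, p_x) ≈ 166.51°.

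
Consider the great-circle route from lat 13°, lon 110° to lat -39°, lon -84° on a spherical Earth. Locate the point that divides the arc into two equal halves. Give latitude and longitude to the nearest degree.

≈ lat -54°, lon 150°

Write both endpoints as unit vectors p₁, p₂ with components (cos φ cos λ, cos φ sin λ, sin φ).
The central angle between the endpoints is δ = arccos(p₁·p₂) ≈ 2.639 rad (151.2°).
Interpolate at f = 1/2 with slerp weights a = sin((1−f)δ)/sin δ ≈ 2.010, b = sin(fδ)/sin δ ≈ 2.010.
p = a·p₁ + b·p₂ ≈ (-0.507, 0.287, -0.813); φ = arcsin(p_z) ≈ -54.39°, λ = atan2(p_y, p_x) ≈ 150.48°.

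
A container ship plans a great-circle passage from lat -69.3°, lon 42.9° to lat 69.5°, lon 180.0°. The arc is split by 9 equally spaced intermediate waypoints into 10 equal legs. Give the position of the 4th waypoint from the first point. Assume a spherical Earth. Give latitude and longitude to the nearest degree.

≈ lat -15°, lon 105°

Convert each endpoint to a unit vector on the sphere (x = cos φ cos λ, y = cos φ sin λ, z = sin φ).
The central angle between the endpoints is δ = arccos(p₁·p₂) ≈ 2.884 rad (165.2°).
Interpolate at f = 4/10 with slerp weights a = sin((1−f)δ)/sin δ ≈ 3.869, b = sin(fδ)/sin δ ≈ 3.582.
p = a·p₁ + b·p₂ ≈ (-0.253, 0.931, -0.264); φ = arcsin(p_z) ≈ -15.30°, λ = atan2(p_y, p_x) ≈ 105.19°.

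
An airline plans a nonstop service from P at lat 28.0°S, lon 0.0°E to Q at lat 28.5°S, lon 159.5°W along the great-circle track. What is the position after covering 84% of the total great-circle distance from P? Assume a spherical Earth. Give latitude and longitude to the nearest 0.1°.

Write both endpoints as unit vectors p₁, p₂ with components (cos φ cos λ, cos φ sin λ, sin φ).
The central angle between the endpoints is δ = arccos(p₁·p₂) ≈ 2.098 rad (120.2°).
Interpolate at f = 0.84 with slerp weights a = sin((1−f)δ)/sin δ ≈ 0.381, b = sin(fδ)/sin δ ≈ 1.136.
p = a·p₁ + b·p₂ ≈ (-0.599, -0.350, -0.721); φ = arcsin(p_z) ≈ -46.12°, λ = atan2(p_y, p_x) ≈ -149.71°.

≈ lat 46.1°S, lon 149.7°W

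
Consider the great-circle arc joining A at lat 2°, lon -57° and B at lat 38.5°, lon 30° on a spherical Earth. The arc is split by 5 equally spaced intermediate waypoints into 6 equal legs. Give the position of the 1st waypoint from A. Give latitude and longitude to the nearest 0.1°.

From cos δ = sin φ₁ sin φ₂ + cos φ₁ cos φ₂ cos Δλ, the central angle is δ ≈ 1.508 rad (86.4°).
Interpolate at f = 1/6 with slerp weights a = sin((1−f)δ)/sin δ ≈ 0.953, b = sin(fδ)/sin δ ≈ 0.249.
p = a·p₁ + b·p₂ ≈ (0.688, -0.701, 0.188); φ = arcsin(p_z) ≈ 10.86°, λ = atan2(p_y, p_x) ≈ -45.56°.

≈ lat 10.9°, lon -45.6°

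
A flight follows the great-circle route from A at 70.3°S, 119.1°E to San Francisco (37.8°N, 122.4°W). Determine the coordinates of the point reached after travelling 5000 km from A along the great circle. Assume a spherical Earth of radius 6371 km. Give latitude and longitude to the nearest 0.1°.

≈ 45.7°S, 159.1°W

Write both endpoints as unit vectors p₁, p₂ with components (cos φ cos λ, cos φ sin λ, sin φ).
The central angle between the endpoints is δ = arccos(p₁·p₂) ≈ 2.352 rad (134.8°). The total great-circle distance is δ·R ≈ 2.352 × 6371 ≈ 14985 km, so the target fraction is f = 5000/14985 ≈ 0.334.
Interpolate at f ≈ 0.334 with slerp weights a = sin((1−f)δ)/sin δ ≈ 1.408, b = sin(fδ)/sin δ ≈ 0.995.
p = a·p₁ + b·p₂ ≈ (-0.652, -0.249, -0.716); φ = arcsin(p_z) ≈ -45.72°, λ = atan2(p_y, p_x) ≈ -159.09°.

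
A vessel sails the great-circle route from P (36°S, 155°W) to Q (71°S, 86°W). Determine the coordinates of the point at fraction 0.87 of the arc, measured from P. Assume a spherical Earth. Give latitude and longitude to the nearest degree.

≈ (69°S, 104°W)

The haversine formula gives a central angle δ ≈ 0.863 rad (49.4°) between the endpoints.
Interpolate at f = 0.87 with slerp weights a = sin((1−f)δ)/sin δ ≈ 0.147, b = sin(fδ)/sin δ ≈ 0.898.
p = a·p₁ + b·p₂ ≈ (-0.088, -0.342, -0.936); φ = arcsin(p_z) ≈ -69.33°, λ = atan2(p_y, p_x) ≈ -104.37°.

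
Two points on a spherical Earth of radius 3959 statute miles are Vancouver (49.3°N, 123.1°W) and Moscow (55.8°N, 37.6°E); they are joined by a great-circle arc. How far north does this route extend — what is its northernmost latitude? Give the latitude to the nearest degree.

≈ 83°N

The great circle lies in the plane with unit normal n̂ = (p₁ × p₂)/|p₁ × p₂|.
Here n̂_z ≈ +0.126; the vertex latitude is φ_max = arccos|n̂_z| ≈ 82.7°.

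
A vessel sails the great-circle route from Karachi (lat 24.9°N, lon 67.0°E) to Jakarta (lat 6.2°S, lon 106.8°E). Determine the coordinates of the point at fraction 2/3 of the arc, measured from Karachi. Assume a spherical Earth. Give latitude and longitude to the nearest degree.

≈ lat 5°N, lon 94°E

Convert each endpoint to a unit vector on the sphere (x = cos φ cos λ, y = cos φ sin λ, z = sin φ).
The central angle between the endpoints is δ = arccos(p₁·p₂) ≈ 0.867 rad (49.7°).
Interpolate at f = 2/3 with slerp weights a = sin((1−f)δ)/sin δ ≈ 0.374, b = sin(fδ)/sin δ ≈ 0.717.
p = a·p₁ + b·p₂ ≈ (-0.073, 0.994, 0.080); φ = arcsin(p_z) ≈ 4.59°, λ = atan2(p_y, p_x) ≈ 94.22°.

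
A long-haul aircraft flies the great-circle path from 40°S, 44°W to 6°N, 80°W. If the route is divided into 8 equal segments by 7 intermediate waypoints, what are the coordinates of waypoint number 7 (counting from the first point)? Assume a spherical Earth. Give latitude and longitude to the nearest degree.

Write both endpoints as unit vectors p₁, p₂ with components (cos φ cos λ, cos φ sin λ, sin φ).
The central angle between the endpoints is δ = arccos(p₁·p₂) ≈ 0.989 rad (56.7°).
Interpolate at f = 7/8 with slerp weights a = sin((1−f)δ)/sin δ ≈ 0.148, b = sin(fδ)/sin δ ≈ 0.911.
p = a·p₁ + b·p₂ ≈ (0.239, -0.971, 0.000); φ = arcsin(p_z) ≈ 0.02°, λ = atan2(p_y, p_x) ≈ -76.19°.

≈ 0°N, 76°W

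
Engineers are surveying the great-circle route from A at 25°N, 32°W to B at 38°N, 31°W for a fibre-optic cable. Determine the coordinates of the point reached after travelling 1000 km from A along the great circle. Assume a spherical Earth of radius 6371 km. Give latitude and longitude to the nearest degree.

≈ 34°N, 31°W

Write both endpoints as unit vectors p₁, p₂ with components (cos φ cos λ, cos φ sin λ, sin φ).
The central angle between the endpoints is δ = arccos(p₁·p₂) ≈ 0.227 rad (13.0°). The total great-circle distance is δ·R ≈ 0.227 × 6371 ≈ 1449 km, so the target fraction is f = 1000/1449 ≈ 0.690.
Interpolate at f ≈ 0.690 with slerp weights a = sin((1−f)δ)/sin δ ≈ 0.312, b = sin(fδ)/sin δ ≈ 0.693.
p = a·p₁ + b·p₂ ≈ (0.708, -0.431, 0.559); φ = arcsin(p_z) ≈ 33.97°, λ = atan2(p_y, p_x) ≈ -31.34°.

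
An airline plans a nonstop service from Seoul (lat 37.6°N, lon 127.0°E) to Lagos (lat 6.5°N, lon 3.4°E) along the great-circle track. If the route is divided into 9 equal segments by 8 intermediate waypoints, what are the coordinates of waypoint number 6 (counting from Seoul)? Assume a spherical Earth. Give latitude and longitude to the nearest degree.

Write both endpoints as unit vectors p₁, p₂ with components (cos φ cos λ, cos φ sin λ, sin φ).
The central angle between the endpoints is δ = arccos(p₁·p₂) ≈ 1.946 rad (111.5°).
Interpolate at f = 6/9 with slerp weights a = sin((1−f)δ)/sin δ ≈ 0.649, b = sin(fδ)/sin δ ≈ 1.035.
p = a·p₁ + b·p₂ ≈ (0.717, 0.472, 0.513); φ = arcsin(p_z) ≈ 30.89°, λ = atan2(p_y, p_x) ≈ 33.36°.

≈ lat 31°N, lon 33°E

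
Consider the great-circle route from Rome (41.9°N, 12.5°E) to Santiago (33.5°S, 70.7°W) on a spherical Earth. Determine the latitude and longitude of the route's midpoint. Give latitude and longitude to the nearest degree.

≈ 6°N, 32°W

The haversine formula gives a central angle δ ≈ 1.870 rad (107.2°) between the endpoints.
Interpolate at f = 1/2 with slerp weights a = sin((1−f)δ)/sin δ ≈ 0.842, b = sin(fδ)/sin δ ≈ 0.842.
p = a·p₁ + b·p₂ ≈ (0.844, -0.527, 0.098); φ = arcsin(p_z) ≈ 5.60°, λ = atan2(p_y, p_x) ≈ -31.98°.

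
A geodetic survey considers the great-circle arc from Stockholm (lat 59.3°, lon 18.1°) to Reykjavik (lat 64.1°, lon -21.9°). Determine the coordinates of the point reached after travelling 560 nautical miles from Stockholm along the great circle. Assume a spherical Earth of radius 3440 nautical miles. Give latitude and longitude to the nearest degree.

From cos δ = sin φ₁ sin φ₂ + cos φ₁ cos φ₂ cos Δλ, the central angle is δ ≈ 0.335 rad (19.2°). The total great-circle distance is δ·R ≈ 0.335 × 3440 ≈ 1153 nmi, so the target fraction is f = 560/1153 ≈ 0.486.
Interpolate at f ≈ 0.486 with slerp weights a = sin((1−f)δ)/sin δ ≈ 0.522, b = sin(fδ)/sin δ ≈ 0.493.
p = a·p₁ + b·p₂ ≈ (0.453, 0.002, 0.892); φ = arcsin(p_z) ≈ 63.08°, λ = atan2(p_y, p_x) ≈ 0.31°.

≈ lat 63°, lon 0°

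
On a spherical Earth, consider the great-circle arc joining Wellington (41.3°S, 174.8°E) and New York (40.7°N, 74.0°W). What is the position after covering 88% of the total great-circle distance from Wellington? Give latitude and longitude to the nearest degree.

From cos δ = sin φ₁ sin φ₂ + cos φ₁ cos φ₂ cos Δλ, the central angle is δ ≈ 2.261 rad (129.5°).
Interpolate at f = 0.88 with slerp weights a = sin((1−f)δ)/sin δ ≈ 0.347, b = sin(fδ)/sin δ ≈ 1.184.
p = a·p₁ + b·p₂ ≈ (-0.012, -0.840, 0.543); φ = arcsin(p_z) ≈ 32.90°, λ = atan2(p_y, p_x) ≈ -90.84°.

≈ 33°N, 91°W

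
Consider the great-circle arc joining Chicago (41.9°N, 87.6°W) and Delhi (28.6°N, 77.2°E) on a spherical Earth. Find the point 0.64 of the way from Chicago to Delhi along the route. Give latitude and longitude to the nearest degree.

≈ 66°N, 59°E

Convert each endpoint to a unit vector on the sphere (x = cos φ cos λ, y = cos φ sin λ, z = sin φ).
The central angle between the endpoints is δ = arccos(p₁·p₂) ≈ 1.887 rad (108.1°).
Interpolate at f = 0.64 with slerp weights a = sin((1−f)δ)/sin δ ≈ 0.661, b = sin(fδ)/sin δ ≈ 0.984.
p = a·p₁ + b·p₂ ≈ (0.212, 0.350, 0.912); φ = arcsin(p_z) ≈ 65.82°, λ = atan2(p_y, p_x) ≈ 58.84°.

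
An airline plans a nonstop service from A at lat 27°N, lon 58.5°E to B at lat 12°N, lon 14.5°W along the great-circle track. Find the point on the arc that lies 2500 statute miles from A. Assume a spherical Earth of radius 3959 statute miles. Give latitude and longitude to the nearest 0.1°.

Write both endpoints as unit vectors p₁, p₂ with components (cos φ cos λ, cos φ sin λ, sin φ).
The central angle between the endpoints is δ = arccos(p₁·p₂) ≈ 1.214 rad (69.6°). The total great-circle distance is δ·R ≈ 1.214 × 3959 ≈ 4807 mi, so the target fraction is f = 2500/4807 ≈ 0.520.
Interpolate at f ≈ 0.520 with slerp weights a = sin((1−f)δ)/sin δ ≈ 0.587, b = sin(fδ)/sin δ ≈ 0.630.
p = a·p₁ + b·p₂ ≈ (0.870, 0.292, 0.398); φ = arcsin(p_z) ≈ 23.43°, λ = atan2(p_y, p_x) ≈ 18.54°.

≈ lat 23.4°N, lon 18.5°E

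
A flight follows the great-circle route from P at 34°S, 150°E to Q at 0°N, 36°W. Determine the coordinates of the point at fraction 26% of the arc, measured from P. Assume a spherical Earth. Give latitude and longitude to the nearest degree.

The haversine formula gives a central angle δ ≈ 2.540 rad (145.5°) between the endpoints.
Interpolate at f = 0.26 with slerp weights a = sin((1−f)δ)/sin δ ≈ 1.684, b = sin(fδ)/sin δ ≈ 1.084.
p = a·p₁ + b·p₂ ≈ (-0.332, 0.061, -0.941); φ = arcsin(p_z) ≈ -70.29°, λ = atan2(p_y, p_x) ≈ 169.64°.

≈ 70°S, 170°E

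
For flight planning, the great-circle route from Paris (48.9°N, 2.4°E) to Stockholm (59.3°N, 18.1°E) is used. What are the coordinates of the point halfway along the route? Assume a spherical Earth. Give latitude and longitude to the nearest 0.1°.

≈ 54.4°N, 9.3°E

Write both endpoints as unit vectors p₁, p₂ with components (cos φ cos λ, cos φ sin λ, sin φ).
The central angle between the endpoints is δ = arccos(p₁·p₂) ≈ 0.241 rad (13.8°).
Interpolate at f = 1/2 with slerp weights a = sin((1−f)δ)/sin δ ≈ 0.504, b = sin(fδ)/sin δ ≈ 0.504.
p = a·p₁ + b·p₂ ≈ (0.575, 0.094, 0.813); φ = arcsin(p_z) ≈ 54.35°, λ = atan2(p_y, p_x) ≈ 9.26°.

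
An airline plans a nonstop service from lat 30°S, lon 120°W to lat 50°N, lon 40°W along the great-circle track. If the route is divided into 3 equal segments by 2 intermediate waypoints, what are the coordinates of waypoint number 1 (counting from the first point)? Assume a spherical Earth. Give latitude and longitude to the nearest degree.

Write both endpoints as unit vectors p₁, p₂ with components (cos φ cos λ, cos φ sin λ, sin φ).
The central angle between the endpoints is δ = arccos(p₁·p₂) ≈ 1.861 rad (106.6°).
Interpolate at f = 1/3 with slerp weights a = sin((1−f)δ)/sin δ ≈ 0.987, b = sin(fδ)/sin δ ≈ 0.607.
p = a·p₁ + b·p₂ ≈ (-0.129, -0.991, -0.029); φ = arcsin(p_z) ≈ -1.66°, λ = atan2(p_y, p_x) ≈ -97.40°.

≈ lat 2°S, lon 97°W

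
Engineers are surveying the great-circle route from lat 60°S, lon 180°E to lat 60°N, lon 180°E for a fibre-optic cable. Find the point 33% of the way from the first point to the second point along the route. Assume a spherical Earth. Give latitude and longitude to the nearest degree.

≈ lat 20°S, lon 180°E

Convert each endpoint to a unit vector on the sphere (x = cos φ cos λ, y = cos φ sin λ, z = sin φ).
The central angle between the endpoints is δ = arccos(p₁·p₂) ≈ 2.094 rad (120.0°).
Interpolate at f = 0.33 with slerp weights a = sin((1−f)δ)/sin δ ≈ 1.139, b = sin(fδ)/sin δ ≈ 0.736.
p = a·p₁ + b·p₂ ≈ (-0.937, -0.000, -0.349); φ = arcsin(p_z) ≈ -20.40°, λ = atan2(p_y, p_x) ≈ -180.00°.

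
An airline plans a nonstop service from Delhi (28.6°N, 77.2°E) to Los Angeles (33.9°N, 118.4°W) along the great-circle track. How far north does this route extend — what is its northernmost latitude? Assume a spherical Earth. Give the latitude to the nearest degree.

The great circle lies in the plane with unit normal n̂ = (p₁ × p₂)/|p₁ × p₂|.
Here n̂_z ≈ +0.218; the vertex latitude is φ_max = arccos|n̂_z| ≈ 77.4°.
Check via Clairaut: cos φ_max = |cos φ₁| · sin C = cos(28.6°)·sin(14.4°) ≈ 0.218, again giving ≈ 77.4°.

≈ 77°N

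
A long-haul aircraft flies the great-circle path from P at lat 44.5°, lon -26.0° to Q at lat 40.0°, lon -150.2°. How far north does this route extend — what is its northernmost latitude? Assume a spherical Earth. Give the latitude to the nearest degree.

≈ 63°

The great circle lies in the plane with unit normal n̂ = (p₁ × p₂)/|p₁ × p₂|.
Here n̂_z ≈ -0.457; the vertex latitude is φ_max = arccos|n̂_z| ≈ 62.8°.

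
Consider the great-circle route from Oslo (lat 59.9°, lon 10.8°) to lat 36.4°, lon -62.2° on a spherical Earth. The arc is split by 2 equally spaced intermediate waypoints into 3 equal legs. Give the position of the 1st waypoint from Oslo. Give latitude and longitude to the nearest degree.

From cos δ = sin φ₁ sin φ₂ + cos φ₁ cos φ₂ cos Δλ, the central angle is δ ≈ 0.887 rad (50.8°).
Interpolate at f = 1/3 with slerp weights a = sin((1−f)δ)/sin δ ≈ 0.719, b = sin(fδ)/sin δ ≈ 0.376.
p = a·p₁ + b·p₂ ≈ (0.495, -0.200, 0.845); φ = arcsin(p_z) ≈ 57.70°, λ = atan2(p_y, p_x) ≈ -21.99°.

≈ lat 58°, lon -22°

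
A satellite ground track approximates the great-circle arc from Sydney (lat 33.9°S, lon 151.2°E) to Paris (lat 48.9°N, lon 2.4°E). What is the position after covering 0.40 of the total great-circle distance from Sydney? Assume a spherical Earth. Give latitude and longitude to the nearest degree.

≈ lat 13°N, lon 110°E

From cos δ = sin φ₁ sin φ₂ + cos φ₁ cos φ₂ cos Δλ, the central angle is δ ≈ 2.662 rad (152.5°).
Interpolate at f = 0.40 with slerp weights a = sin((1−f)δ)/sin δ ≈ 2.165, b = sin(fδ)/sin δ ≈ 1.894.
p = a·p₁ + b·p₂ ≈ (-0.331, 0.918, 0.220); φ = arcsin(p_z) ≈ 12.70°, λ = atan2(p_y, p_x) ≈ 109.81°.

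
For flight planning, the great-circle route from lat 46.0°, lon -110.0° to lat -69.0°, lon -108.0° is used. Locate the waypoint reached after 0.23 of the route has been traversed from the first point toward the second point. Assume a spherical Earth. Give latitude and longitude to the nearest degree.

From cos δ = sin φ₁ sin φ₂ + cos φ₁ cos φ₂ cos Δλ, the central angle is δ ≈ 2.007 rad (115.0°).
Interpolate at f = 0.23 with slerp weights a = sin((1−f)δ)/sin δ ≈ 1.103, b = sin(fδ)/sin δ ≈ 0.492.
p = a·p₁ + b·p₂ ≈ (-0.317, -0.888, 0.335); φ = arcsin(p_z) ≈ 19.55°, λ = atan2(p_y, p_x) ≈ -109.63°.

≈ lat 20°, lon -110°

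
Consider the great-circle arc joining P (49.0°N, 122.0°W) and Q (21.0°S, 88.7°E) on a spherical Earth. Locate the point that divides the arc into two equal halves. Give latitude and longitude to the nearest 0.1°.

≈ (38.5°N, 130.9°E)

From cos δ = sin φ₁ sin φ₂ + cos φ₁ cos φ₂ cos Δλ, the central angle is δ ≈ 2.493 rad (142.9°).
Interpolate at f = 1/2 with slerp weights a = sin((1−f)δ)/sin δ ≈ 1.570, b = sin(fδ)/sin δ ≈ 1.570.
p = a·p₁ + b·p₂ ≈ (-0.513, 0.592, 0.622); φ = arcsin(p_z) ≈ 38.48°, λ = atan2(p_y, p_x) ≈ 130.89°.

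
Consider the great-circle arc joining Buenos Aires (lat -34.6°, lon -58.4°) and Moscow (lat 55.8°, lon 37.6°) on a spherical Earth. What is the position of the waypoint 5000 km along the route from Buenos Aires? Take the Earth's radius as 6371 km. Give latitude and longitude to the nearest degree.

Convert each endpoint to a unit vector on the sphere (x = cos φ cos λ, y = cos φ sin λ, z = sin φ).
The central angle between the endpoints is δ = arccos(p₁·p₂) ≈ 2.115 rad (121.2°). The total great-circle distance is δ·R ≈ 2.115 × 6371 ≈ 13477 km, so the target fraction is f = 5000/13477 ≈ 0.371.
Interpolate at f ≈ 0.371 with slerp weights a = sin((1−f)δ)/sin δ ≈ 1.135, b = sin(fδ)/sin δ ≈ 0.826.
p = a·p₁ + b·p₂ ≈ (0.858, -0.513, 0.039); φ = arcsin(p_z) ≈ 2.21°, λ = atan2(p_y, p_x) ≈ -30.87°.

≈ lat 2°, lon -31°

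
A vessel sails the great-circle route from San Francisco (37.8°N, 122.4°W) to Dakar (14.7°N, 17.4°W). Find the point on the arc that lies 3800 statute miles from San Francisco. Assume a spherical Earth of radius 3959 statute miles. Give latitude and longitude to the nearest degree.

Write both endpoints as unit vectors p₁, p₂ with components (cos φ cos λ, cos φ sin λ, sin φ).
The central angle between the endpoints is δ = arccos(p₁·p₂) ≈ 1.613 rad (92.4°). The total great-circle distance is δ·R ≈ 1.613 × 3959 ≈ 6386 mi, so the target fraction is f = 3800/6386 ≈ 0.595.
Interpolate at f ≈ 0.595 with slerp weights a = sin((1−f)δ)/sin δ ≈ 0.608, b = sin(fδ)/sin δ ≈ 0.820.
p = a·p₁ + b·p₂ ≈ (0.499, -0.643, 0.581); φ = arcsin(p_z) ≈ 35.51°, λ = atan2(p_y, p_x) ≈ -52.18°.

≈ 36°N, 52°W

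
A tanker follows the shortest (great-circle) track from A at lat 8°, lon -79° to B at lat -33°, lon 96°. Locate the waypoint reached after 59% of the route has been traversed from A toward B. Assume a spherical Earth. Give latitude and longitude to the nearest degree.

≈ lat -78°, lon -23°

Convert each endpoint to a unit vector on the sphere (x = cos φ cos λ, y = cos φ sin λ, z = sin φ).
The central angle between the endpoints is δ = arccos(p₁·p₂) ≈ 2.698 rad (154.6°).
Interpolate at f = 0.59 with slerp weights a = sin((1−f)δ)/sin δ ≈ 2.082, b = sin(fδ)/sin δ ≈ 2.329.
p = a·p₁ + b·p₂ ≈ (0.189, -0.082, -0.979); φ = arcsin(p_z) ≈ -78.10°, λ = atan2(p_y, p_x) ≈ -23.36°.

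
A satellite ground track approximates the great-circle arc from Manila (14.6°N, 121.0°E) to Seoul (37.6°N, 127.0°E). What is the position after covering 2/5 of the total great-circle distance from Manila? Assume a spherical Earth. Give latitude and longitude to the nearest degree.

From cos δ = sin φ₁ sin φ₂ + cos φ₁ cos φ₂ cos Δλ, the central angle is δ ≈ 0.412 rad (23.6°).
Interpolate at f = 2/5 with slerp weights a = sin((1−f)δ)/sin δ ≈ 0.611, b = sin(fδ)/sin δ ≈ 0.410.
p = a·p₁ + b·p₂ ≈ (-0.500, 0.766, 0.404); φ = arcsin(p_z) ≈ 23.83°, λ = atan2(p_y, p_x) ≈ 123.13°.

≈ 24°N, 123°E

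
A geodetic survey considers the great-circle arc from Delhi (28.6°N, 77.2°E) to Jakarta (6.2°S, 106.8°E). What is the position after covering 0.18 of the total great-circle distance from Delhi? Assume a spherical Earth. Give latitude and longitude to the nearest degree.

≈ 23°N, 83°E

The haversine formula gives a central angle δ ≈ 0.785 rad (45.0°) between the endpoints.
Interpolate at f = 0.18 with slerp weights a = sin((1−f)δ)/sin δ ≈ 0.849, b = sin(fδ)/sin δ ≈ 0.199.
p = a·p₁ + b·p₂ ≈ (0.108, 0.917, 0.385); φ = arcsin(p_z) ≈ 22.64°, λ = atan2(p_y, p_x) ≈ 83.29°.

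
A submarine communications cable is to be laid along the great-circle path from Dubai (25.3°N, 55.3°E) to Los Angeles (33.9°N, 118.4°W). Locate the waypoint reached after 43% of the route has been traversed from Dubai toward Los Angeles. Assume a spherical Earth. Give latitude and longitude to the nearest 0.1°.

From cos δ = sin φ₁ sin φ₂ + cos φ₁ cos φ₂ cos Δλ, the central angle is δ ≈ 2.103 rad (120.5°).
Interpolate at f = 0.43 with slerp weights a = sin((1−f)δ)/sin δ ≈ 1.081, b = sin(fδ)/sin δ ≈ 0.912.
p = a·p₁ + b·p₂ ≈ (0.196, 0.138, 0.971); φ = arcsin(p_z) ≈ 76.13°, λ = atan2(p_y, p_x) ≈ 35.02°.

≈ 76.1°N, 35.0°E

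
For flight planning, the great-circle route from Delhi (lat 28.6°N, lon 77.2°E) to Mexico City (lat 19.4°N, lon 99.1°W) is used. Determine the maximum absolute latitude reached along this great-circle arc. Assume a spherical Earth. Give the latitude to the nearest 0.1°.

≈ 85.9°N

The great circle lies in the plane with unit normal n̂ = (p₁ × p₂)/|p₁ × p₂|.
Here n̂_z ≈ -0.072; the vertex latitude is φ_max = arccos|n̂_z| ≈ 85.9°.
Check via Clairaut: cos φ_max = |cos φ₁| · sin C = cos(28.6°)·sin(4.7°) ≈ 0.072, again giving ≈ 85.9°.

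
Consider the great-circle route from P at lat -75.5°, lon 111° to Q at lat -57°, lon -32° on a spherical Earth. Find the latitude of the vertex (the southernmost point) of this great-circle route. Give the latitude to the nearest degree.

≈ -83°

The great circle lies in the plane with unit normal n̂ = (p₁ × p₂)/|p₁ × p₂|.
Here n̂_z ≈ -0.115; the vertex latitude is φ_max = arccos|n̂_z| ≈ 83.4°.
Check via Clairaut: cos φ_max = |cos φ₁| · sin C = cos(75.5°)·sin(152.6°) ≈ 0.115, again giving ≈ 83.4°.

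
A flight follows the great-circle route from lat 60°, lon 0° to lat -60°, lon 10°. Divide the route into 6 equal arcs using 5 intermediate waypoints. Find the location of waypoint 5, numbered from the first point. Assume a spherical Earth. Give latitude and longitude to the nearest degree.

Convert each endpoint to a unit vector on the sphere (x = cos φ cos λ, y = cos φ sin λ, z = sin φ).
The central angle between the endpoints is δ = arccos(p₁·p₂) ≈ 2.099 rad (120.3°).
Interpolate at f = 5/6 with slerp weights a = sin((1−f)δ)/sin δ ≈ 0.397, b = sin(fδ)/sin δ ≈ 1.139.
p = a·p₁ + b·p₂ ≈ (0.759, 0.099, -0.643); φ = arcsin(p_z) ≈ -40.02°, λ = atan2(p_y, p_x) ≈ 7.42°.

≈ lat -40°, lon 7°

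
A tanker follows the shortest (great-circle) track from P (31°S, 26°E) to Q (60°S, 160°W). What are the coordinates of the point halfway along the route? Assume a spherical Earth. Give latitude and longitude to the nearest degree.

≈ (75°S, 34°E)

Convert each endpoint to a unit vector on the sphere (x = cos φ cos λ, y = cos φ sin λ, z = sin φ).
The central angle between the endpoints is δ = arccos(p₁·p₂) ≈ 1.551 rad (88.9°).
Interpolate at f = 1/2 with slerp weights a = sin((1−f)δ)/sin δ ≈ 0.700, b = sin(fδ)/sin δ ≈ 0.700.
p = a·p₁ + b·p₂ ≈ (0.210, 0.143, -0.967); φ = arcsin(p_z) ≈ -75.25°, λ = atan2(p_y, p_x) ≈ 34.26°.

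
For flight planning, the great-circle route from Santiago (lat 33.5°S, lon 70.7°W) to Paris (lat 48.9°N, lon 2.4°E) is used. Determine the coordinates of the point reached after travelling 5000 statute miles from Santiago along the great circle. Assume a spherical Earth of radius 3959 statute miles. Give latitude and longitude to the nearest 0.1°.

≈ lat 25.9°N, lon 27.1°W

Write both endpoints as unit vectors p₁, p₂ with components (cos φ cos λ, cos φ sin λ, sin φ).
The central angle between the endpoints is δ = arccos(p₁·p₂) ≈ 1.830 rad (104.9°). The total great-circle distance is δ·R ≈ 1.830 × 3959 ≈ 7246 mi, so the target fraction is f = 5000/7246 ≈ 0.690.
Interpolate at f ≈ 0.690 with slerp weights a = sin((1−f)δ)/sin δ ≈ 0.556, b = sin(fδ)/sin δ ≈ 0.986.
p = a·p₁ + b·p₂ ≈ (0.801, -0.410, 0.436); φ = arcsin(p_z) ≈ 25.86°, λ = atan2(p_y, p_x) ≈ -27.14°.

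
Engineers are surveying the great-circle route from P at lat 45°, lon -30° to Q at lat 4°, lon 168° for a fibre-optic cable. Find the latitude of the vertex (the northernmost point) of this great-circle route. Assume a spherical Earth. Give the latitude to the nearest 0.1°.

The great circle lies in the plane with unit normal n̂ = (p₁ × p₂)/|p₁ × p₂|.
Here n̂_z ≈ -0.278; the vertex latitude is φ_max = arccos|n̂_z| ≈ 73.8°.

≈ 73.8°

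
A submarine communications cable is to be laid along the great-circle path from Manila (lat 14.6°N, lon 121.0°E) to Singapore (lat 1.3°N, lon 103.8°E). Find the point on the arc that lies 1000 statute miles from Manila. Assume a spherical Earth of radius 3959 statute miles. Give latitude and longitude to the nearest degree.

≈ lat 6°N, lon 109°E

The haversine formula gives a central angle δ ≈ 0.377 rad (21.6°) between the endpoints. The total great-circle distance is δ·R ≈ 0.377 × 3959 ≈ 1491 mi, so the target fraction is f = 1000/1491 ≈ 0.671.
Interpolate at f ≈ 0.671 with slerp weights a = sin((1−f)δ)/sin δ ≈ 0.336, b = sin(fδ)/sin δ ≈ 0.680.
p = a·p₁ + b·p₂ ≈ (-0.330, 0.939, 0.100); φ = arcsin(p_z) ≈ 5.75°, λ = atan2(p_y, p_x) ≈ 109.35°.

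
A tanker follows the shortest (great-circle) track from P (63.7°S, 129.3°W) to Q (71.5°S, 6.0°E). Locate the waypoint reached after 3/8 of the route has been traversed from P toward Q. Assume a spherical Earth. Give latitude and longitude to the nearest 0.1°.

From cos δ = sin φ₁ sin φ₂ + cos φ₁ cos φ₂ cos Δλ, the central angle is δ ≈ 0.722 rad (41.4°).
Interpolate at f = 3/8 with slerp weights a = sin((1−f)δ)/sin δ ≈ 0.660, b = sin(fδ)/sin δ ≈ 0.405.
p = a·p₁ + b·p₂ ≈ (-0.057, -0.213, -0.975); φ = arcsin(p_z) ≈ -77.26°, λ = atan2(p_y, p_x) ≈ -105.11°.

≈ (77.3°S, 105.1°W)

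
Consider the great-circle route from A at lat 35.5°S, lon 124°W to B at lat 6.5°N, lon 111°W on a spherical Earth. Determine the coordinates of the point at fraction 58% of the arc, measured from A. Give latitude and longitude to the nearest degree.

≈ lat 11°S, lon 116°W

Convert each endpoint to a unit vector on the sphere (x = cos φ cos λ, y = cos φ sin λ, z = sin φ).
The central angle between the endpoints is δ = arccos(p₁·p₂) ≈ 0.764 rad (43.7°).
Interpolate at f = 0.58 with slerp weights a = sin((1−f)δ)/sin δ ≈ 0.456, b = sin(fδ)/sin δ ≈ 0.620.
p = a·p₁ + b·p₂ ≈ (-0.428, -0.882, -0.195); φ = arcsin(p_z) ≈ -11.22°, λ = atan2(p_y, p_x) ≈ -115.88°.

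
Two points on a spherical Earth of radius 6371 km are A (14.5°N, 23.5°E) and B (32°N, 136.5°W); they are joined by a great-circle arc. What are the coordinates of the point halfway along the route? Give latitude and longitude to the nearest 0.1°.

Write both endpoints as unit vectors p₁, p₂ with components (cos φ cos λ, cos φ sin λ, sin φ).
The central angle between the endpoints is δ = arccos(p₁·p₂) ≈ 2.264 rad (129.7°).
Interpolate at f = 1/2 with slerp weights a = sin((1−f)δ)/sin δ ≈ 1.177, b = sin(fδ)/sin δ ≈ 1.177.
p = a·p₁ + b·p₂ ≈ (0.321, -0.233, 0.918); φ = arcsin(p_z) ≈ 66.65°, λ = atan2(p_y, p_x) ≈ -35.94°.

≈ (66.7°N, 35.9°W)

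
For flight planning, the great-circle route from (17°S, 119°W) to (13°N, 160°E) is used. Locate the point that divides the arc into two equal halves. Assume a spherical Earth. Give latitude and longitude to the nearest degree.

≈ (3°S, 160°W)

Write both endpoints as unit vectors p₁, p₂ with components (cos φ cos λ, cos φ sin λ, sin φ).
The central angle between the endpoints is δ = arccos(p₁·p₂) ≈ 1.491 rad (85.4°).
Interpolate at f = 1/2 with slerp weights a = sin((1−f)δ)/sin δ ≈ 0.680, b = sin(fδ)/sin δ ≈ 0.680.
p = a·p₁ + b·p₂ ≈ (-0.938, -0.342, -0.046); φ = arcsin(p_z) ≈ -2.63°, λ = atan2(p_y, p_x) ≈ -159.96°.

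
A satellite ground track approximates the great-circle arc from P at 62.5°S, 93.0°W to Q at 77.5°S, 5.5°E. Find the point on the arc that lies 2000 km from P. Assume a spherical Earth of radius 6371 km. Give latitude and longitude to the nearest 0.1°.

≈ 76.9°S, 59.3°W

The haversine formula gives a central angle δ ≈ 0.553 rad (31.7°) between the endpoints. The total great-circle distance is δ·R ≈ 0.553 × 6371 ≈ 3520 km, so the target fraction is f = 2000/3520 ≈ 0.568.
Interpolate at f ≈ 0.568 with slerp weights a = sin((1−f)δ)/sin δ ≈ 0.450, b = sin(fδ)/sin δ ≈ 0.588.
p = a·p₁ + b·p₂ ≈ (0.116, -0.195, -0.974); φ = arcsin(p_z) ≈ -76.87°, λ = atan2(p_y, p_x) ≈ -59.33°.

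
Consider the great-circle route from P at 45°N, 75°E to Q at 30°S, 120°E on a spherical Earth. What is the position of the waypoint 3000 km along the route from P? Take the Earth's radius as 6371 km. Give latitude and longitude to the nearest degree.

The haversine formula gives a central angle δ ≈ 1.491 rad (85.4°) between the endpoints. The total great-circle distance is δ·R ≈ 1.491 × 6371 ≈ 9501 km, so the target fraction is f = 3000/9501 ≈ 0.316.
Interpolate at f ≈ 0.316 with slerp weights a = sin((1−f)δ)/sin δ ≈ 0.855, b = sin(fδ)/sin δ ≈ 0.455.
p = a·p₁ + b·p₂ ≈ (-0.041, 0.925, 0.377); φ = arcsin(p_z) ≈ 22.15°, λ = atan2(p_y, p_x) ≈ 92.51°.

≈ 22°N, 93°E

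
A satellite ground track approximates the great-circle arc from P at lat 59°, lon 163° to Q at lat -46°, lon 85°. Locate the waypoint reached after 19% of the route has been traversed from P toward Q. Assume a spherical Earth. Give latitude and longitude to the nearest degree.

From cos δ = sin φ₁ sin φ₂ + cos φ₁ cos φ₂ cos Δλ, the central angle is δ ≈ 2.144 rad (122.8°).
Interpolate at f = 0.19 with slerp weights a = sin((1−f)δ)/sin δ ≈ 1.174, b = sin(fδ)/sin δ ≈ 0.471.
p = a·p₁ + b·p₂ ≈ (-0.550, 0.503, 0.667); φ = arcsin(p_z) ≈ 41.84°, λ = atan2(p_y, p_x) ≈ 137.53°.

≈ lat 42°, lon 138°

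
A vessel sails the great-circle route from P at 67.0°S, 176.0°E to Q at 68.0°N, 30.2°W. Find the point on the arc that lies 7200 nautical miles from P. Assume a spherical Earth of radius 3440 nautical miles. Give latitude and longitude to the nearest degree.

≈ 34°N, 97°W

The haversine formula gives a central angle δ ≈ 2.967 rad (170.0°) between the endpoints. The total great-circle distance is δ·R ≈ 2.967 × 3440 ≈ 10207 nmi, so the target fraction is f = 7200/10207 ≈ 0.705.
Interpolate at f ≈ 0.705 with slerp weights a = sin((1−f)δ)/sin δ ≈ 4.417, b = sin(fδ)/sin δ ≈ 4.991.
p = a·p₁ + b·p₂ ≈ (-0.106, -0.820, 0.562); φ = arcsin(p_z) ≈ 34.21°, λ = atan2(p_y, p_x) ≈ -97.33°.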